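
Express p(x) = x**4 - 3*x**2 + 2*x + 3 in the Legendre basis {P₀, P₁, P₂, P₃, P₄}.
(11/5)P₀ + (2)P₁ + (-10/7)P₂ + (8/35)P₄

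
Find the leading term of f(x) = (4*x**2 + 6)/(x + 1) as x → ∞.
4*x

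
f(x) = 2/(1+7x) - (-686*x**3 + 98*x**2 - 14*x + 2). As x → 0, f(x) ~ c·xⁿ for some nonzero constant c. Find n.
4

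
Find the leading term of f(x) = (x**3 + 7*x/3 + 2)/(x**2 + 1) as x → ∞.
x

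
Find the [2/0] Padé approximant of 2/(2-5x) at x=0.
25*x**2/4 + 5*x/2 + 1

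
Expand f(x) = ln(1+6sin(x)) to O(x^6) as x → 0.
6*x - 18*x**2 + 71*x**3 - 318*x**4 + 6077*x**5/4 + O(x**6)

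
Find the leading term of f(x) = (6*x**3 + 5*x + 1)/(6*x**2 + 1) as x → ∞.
x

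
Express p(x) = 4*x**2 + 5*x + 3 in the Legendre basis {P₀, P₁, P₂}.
(13/3)P₀ + (5)P₁ + (8/3)P₂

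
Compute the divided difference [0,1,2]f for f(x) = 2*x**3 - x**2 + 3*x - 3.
5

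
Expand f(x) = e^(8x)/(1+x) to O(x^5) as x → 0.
1 + 7*x + 25*x**2 + 181*x**3/3 + 331*x**4/3 + O(x**5)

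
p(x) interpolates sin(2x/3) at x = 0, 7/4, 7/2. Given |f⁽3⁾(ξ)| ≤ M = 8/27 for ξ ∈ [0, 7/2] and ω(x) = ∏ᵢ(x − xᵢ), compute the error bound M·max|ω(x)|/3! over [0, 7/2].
343*sqrt(3)/5832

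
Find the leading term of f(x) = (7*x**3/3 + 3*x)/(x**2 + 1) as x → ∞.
7*x/3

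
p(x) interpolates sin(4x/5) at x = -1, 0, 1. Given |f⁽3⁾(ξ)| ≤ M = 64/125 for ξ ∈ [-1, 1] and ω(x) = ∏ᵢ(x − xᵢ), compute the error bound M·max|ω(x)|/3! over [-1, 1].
64*sqrt(3)/3375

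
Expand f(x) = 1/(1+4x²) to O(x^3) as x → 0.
1 - 4*x**2 + O(x**3)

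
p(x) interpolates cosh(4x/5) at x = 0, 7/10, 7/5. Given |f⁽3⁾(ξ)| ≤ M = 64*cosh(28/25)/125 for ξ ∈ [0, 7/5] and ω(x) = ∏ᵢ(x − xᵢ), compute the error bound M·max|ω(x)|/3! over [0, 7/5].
2744*sqrt(3)*cosh(28/25)/421875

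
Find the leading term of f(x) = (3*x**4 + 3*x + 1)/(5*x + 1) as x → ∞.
3*x**3/5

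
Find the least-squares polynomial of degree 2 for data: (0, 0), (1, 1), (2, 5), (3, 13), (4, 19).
-2/5 + x + x²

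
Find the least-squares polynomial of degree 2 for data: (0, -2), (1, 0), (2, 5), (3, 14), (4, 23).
-78/35 + (44/35)x + (9/7)x²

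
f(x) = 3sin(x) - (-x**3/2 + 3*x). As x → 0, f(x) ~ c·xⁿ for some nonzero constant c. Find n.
5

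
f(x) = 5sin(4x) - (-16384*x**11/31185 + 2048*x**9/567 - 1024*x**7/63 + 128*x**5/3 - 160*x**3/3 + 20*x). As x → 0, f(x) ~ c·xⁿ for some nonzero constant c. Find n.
13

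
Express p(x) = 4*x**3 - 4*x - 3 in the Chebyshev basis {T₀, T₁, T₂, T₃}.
(-3)T₀ - T₁ + T₃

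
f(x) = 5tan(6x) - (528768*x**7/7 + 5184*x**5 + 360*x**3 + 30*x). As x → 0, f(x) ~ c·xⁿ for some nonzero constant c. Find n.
9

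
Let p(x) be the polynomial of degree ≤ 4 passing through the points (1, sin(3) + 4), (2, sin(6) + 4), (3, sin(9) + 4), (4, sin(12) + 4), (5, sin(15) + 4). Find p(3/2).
35*sin(6)/32 - 35*sin(9)/64 + 7*sin(12)/32 - 5*sin(15)/128 + 35*sin(3)/128 + 4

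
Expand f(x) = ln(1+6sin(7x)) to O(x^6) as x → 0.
42*x - 882*x**2 + 24353*x**3 - 763518*x**4 + 102136139*x**5/4 + O(x**6)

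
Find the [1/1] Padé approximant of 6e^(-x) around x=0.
(6 - 3*x)/(x/2 + 1)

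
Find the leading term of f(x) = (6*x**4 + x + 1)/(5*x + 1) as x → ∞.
6*x**3/5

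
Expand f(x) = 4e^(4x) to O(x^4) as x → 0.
4 + 16*x + 32*x**2 + 128*x**3/3 + O(x**4)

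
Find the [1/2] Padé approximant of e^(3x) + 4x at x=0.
(569*x/89 + 1)/(-45*x**2/178 - 54*x/89 + 1)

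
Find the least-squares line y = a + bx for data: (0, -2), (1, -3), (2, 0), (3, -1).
a = -12/5, b = 3/5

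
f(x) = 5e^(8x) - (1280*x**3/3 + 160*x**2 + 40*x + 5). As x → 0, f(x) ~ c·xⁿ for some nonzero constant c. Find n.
4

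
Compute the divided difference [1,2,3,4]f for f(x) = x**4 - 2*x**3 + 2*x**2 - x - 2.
8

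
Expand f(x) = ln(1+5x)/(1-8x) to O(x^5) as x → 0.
5*x + 55*x**2/2 + 785*x**3/3 + 23245*x**4/12 + O(x**5)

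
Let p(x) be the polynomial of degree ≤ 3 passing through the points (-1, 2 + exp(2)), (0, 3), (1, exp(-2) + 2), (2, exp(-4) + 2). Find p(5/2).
(-35*exp(2) + 35 + (53 - 5*exp(2))*exp(4))*exp(-4)/16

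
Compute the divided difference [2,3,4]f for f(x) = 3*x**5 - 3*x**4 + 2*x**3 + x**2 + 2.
709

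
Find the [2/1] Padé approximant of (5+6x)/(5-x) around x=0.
(6*x/5 + 1)/(1 - x/5)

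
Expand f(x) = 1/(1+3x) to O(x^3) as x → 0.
1 - 3*x + 9*x**2 + O(x**3)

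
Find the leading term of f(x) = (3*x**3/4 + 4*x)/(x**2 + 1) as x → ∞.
3*x/4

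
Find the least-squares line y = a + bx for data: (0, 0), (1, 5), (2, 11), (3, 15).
a = 1/10, b = 51/10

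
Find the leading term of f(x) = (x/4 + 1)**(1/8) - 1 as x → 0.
x/32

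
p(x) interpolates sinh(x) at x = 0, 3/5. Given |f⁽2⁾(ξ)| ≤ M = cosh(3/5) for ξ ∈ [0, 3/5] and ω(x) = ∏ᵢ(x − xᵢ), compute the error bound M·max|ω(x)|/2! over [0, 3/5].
9*cosh(3/5)/200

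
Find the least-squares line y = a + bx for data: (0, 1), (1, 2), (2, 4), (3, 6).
a = 7/10, b = 17/10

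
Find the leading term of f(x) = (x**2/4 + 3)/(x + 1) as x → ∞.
x/4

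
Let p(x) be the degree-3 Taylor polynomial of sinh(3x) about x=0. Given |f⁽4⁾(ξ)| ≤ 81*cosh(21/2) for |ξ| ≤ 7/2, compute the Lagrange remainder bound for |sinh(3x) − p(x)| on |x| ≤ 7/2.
64827*cosh(21/2)/128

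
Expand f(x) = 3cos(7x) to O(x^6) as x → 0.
3 - 147*x**2/2 + 2401*x**4/8 + O(x**6)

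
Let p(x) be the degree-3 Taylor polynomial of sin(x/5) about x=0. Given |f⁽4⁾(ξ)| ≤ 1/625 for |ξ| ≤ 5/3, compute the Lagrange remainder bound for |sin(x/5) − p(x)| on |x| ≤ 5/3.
1/1944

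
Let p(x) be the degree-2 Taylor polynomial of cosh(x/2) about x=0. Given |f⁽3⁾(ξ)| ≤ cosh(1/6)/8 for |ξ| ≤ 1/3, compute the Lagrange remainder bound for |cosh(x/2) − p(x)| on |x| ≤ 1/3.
cosh(1/6)/1296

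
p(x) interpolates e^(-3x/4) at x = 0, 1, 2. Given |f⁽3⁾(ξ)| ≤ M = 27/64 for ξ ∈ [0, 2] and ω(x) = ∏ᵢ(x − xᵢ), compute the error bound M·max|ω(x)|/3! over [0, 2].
sqrt(3)/64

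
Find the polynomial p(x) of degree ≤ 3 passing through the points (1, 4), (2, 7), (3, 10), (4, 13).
3*x + 1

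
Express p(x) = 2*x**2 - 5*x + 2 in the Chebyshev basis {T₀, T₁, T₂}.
(3)T₀ + (-5)T₁ + T₂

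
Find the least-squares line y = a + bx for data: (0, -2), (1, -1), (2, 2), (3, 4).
a = -12/5, b = 21/10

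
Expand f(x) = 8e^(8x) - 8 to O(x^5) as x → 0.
64*x + 256*x**2 + 2048*x**3/3 + 4096*x**4/3 + O(x**5)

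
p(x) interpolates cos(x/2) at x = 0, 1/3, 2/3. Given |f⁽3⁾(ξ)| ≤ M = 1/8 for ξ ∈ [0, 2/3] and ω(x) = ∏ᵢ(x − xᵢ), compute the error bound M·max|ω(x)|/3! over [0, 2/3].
sqrt(3)/5832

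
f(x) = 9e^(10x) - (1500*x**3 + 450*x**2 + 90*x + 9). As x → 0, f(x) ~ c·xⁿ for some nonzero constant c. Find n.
4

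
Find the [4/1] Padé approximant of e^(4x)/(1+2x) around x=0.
(32*x**4/5 + 64*x**3/15 + 24*x**2/5 + 12*x/5 + 1)/(2*x/5 + 1)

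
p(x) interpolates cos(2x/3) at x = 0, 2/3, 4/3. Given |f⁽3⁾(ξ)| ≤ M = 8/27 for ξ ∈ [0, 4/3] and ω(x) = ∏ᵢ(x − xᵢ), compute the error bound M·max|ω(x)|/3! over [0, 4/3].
64*sqrt(3)/19683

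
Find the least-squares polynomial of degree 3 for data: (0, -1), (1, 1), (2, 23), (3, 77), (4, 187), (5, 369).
-11/9 + (127/189)x + (-44/63)x² + (83/27)x³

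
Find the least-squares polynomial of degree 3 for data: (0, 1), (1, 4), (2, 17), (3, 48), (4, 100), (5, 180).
15/14 + (-89/84)x + (39/14)x² + (11/12)x³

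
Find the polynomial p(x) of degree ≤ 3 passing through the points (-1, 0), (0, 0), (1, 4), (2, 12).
2*x**2 + 2*x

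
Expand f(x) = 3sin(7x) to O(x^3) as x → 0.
21*x + O(x**3)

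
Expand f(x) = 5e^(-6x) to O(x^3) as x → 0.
5 - 30*x + 90*x**2 + O(x**3)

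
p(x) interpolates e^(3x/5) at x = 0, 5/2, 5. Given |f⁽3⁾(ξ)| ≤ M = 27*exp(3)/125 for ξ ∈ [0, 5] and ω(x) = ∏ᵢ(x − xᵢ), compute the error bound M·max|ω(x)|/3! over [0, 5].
sqrt(3)*exp(3)/8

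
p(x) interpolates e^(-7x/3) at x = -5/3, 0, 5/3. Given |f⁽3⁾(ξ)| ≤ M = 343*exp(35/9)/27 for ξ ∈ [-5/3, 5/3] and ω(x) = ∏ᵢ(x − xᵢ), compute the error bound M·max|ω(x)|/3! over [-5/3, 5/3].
42875*sqrt(3)*exp(35/9)/19683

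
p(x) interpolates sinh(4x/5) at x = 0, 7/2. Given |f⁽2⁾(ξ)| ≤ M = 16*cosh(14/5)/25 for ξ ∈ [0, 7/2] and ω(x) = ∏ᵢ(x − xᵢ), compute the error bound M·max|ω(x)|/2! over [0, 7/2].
49*cosh(14/5)/50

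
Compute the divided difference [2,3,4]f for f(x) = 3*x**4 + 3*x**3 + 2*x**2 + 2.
194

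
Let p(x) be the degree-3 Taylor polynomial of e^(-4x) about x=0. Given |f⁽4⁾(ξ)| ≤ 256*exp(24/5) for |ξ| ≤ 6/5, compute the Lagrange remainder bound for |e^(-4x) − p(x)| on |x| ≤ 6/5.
13824*exp(24/5)/625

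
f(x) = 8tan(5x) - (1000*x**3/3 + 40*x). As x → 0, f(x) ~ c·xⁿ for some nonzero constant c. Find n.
5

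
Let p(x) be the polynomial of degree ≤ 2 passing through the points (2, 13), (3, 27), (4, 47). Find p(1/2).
13/4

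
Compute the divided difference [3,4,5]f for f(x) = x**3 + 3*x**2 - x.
15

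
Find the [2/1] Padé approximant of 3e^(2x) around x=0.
(2*x**2 + 4*x + 3)/(1 - 2*x/3)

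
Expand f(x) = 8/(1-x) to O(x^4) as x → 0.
8 + 8*x + 8*x**2 + 8*x**3 + O(x**4)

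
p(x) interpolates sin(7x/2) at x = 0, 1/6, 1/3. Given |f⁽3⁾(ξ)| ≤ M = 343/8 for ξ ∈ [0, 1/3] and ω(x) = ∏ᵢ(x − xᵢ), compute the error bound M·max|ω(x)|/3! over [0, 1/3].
343*sqrt(3)/46656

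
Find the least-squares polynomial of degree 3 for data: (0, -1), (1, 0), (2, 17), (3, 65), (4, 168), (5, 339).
-127/126 + (-113/756)x + (-437/252)x² + (83/27)x³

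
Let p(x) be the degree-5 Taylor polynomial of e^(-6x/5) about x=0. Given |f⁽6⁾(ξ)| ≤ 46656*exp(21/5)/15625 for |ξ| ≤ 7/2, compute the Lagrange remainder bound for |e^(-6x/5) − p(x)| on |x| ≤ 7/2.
9529569*exp(21/5)/1250000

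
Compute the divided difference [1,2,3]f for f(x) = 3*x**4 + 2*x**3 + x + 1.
87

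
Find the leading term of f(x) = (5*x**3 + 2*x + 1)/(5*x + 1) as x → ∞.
x**2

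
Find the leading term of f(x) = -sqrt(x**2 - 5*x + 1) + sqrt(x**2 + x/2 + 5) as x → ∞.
11/4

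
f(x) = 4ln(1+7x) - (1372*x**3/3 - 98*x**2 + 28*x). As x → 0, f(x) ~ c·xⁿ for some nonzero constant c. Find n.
4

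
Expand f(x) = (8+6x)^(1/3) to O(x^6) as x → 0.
2 + x/2 - x**2/8 + 5*x**3/96 - 5*x**4/192 + 11*x**5/768 + O(x**6)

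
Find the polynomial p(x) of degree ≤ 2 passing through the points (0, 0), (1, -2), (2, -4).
-2*x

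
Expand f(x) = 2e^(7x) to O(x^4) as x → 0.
2 + 14*x + 49*x**2 + 343*x**3/3 + O(x**4)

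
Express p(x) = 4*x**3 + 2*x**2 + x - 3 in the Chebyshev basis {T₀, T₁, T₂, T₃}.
(-2)T₀ + (4)T₁ + T₂ + T₃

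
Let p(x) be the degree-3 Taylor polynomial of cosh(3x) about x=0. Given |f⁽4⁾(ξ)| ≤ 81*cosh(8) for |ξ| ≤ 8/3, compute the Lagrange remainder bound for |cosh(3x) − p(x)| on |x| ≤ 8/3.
512*cosh(8)/3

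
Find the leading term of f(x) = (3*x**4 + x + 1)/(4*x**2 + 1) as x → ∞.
3*x**2/4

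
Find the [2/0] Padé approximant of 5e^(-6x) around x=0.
90*x**2 - 30*x + 5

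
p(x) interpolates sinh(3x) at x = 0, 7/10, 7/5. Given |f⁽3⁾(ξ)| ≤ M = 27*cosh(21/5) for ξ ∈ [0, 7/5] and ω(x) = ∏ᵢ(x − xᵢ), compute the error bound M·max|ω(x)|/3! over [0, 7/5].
343*sqrt(3)*cosh(21/5)/1000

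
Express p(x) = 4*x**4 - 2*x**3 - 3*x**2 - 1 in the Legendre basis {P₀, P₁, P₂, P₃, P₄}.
(-6/5)P₀ + (-6/5)P₁ + (2/7)P₂ + (-4/5)P₃ + (32/35)P₄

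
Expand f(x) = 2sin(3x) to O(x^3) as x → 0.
6*x + O(x**3)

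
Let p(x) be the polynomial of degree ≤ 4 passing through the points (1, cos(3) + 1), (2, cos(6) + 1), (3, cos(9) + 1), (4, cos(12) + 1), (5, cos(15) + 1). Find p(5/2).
45*cos(9)/64 - 5*cos(12)/32 + 3*cos(15)/128 - 5*cos(3)/128 + 15*cos(6)/32 + 1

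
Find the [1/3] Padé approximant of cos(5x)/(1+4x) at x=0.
(1 - 125*x/48)/(1675*x**3/96 + 25*x**2/12 + 67*x/48 + 1)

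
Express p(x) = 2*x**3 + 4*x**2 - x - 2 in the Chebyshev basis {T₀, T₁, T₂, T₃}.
(1/2)T₁ + (2)T₂ + (1/2)T₃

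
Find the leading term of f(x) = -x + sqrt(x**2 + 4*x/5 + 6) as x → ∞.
2/5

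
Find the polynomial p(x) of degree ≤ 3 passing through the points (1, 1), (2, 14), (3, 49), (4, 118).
2*x**3 - x**2 + 2*x - 2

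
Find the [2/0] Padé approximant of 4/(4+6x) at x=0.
9*x**2/4 - 3*x/2 + 1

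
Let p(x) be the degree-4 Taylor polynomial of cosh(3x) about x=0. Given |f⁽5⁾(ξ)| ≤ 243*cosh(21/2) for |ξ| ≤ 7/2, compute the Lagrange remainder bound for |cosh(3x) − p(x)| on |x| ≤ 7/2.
1361367*cosh(21/2)/1280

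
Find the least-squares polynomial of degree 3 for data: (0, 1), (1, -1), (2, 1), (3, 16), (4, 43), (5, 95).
20/21 + (-311/126)x + (-10/21)x² + (17/18)x³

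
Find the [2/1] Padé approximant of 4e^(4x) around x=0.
(32*x**2/3 + 32*x/3 + 4)/(1 - 4*x/3)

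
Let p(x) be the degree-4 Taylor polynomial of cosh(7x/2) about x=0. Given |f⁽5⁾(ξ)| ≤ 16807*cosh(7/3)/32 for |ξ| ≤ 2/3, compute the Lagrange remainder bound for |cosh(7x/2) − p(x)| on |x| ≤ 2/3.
16807*cosh(7/3)/29160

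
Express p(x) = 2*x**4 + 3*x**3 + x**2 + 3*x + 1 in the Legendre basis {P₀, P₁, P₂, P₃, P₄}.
(26/15)P₀ + (24/5)P₁ + (38/21)P₂ + (6/5)P₃ + (16/35)P₄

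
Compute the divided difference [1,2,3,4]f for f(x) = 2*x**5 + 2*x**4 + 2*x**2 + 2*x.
150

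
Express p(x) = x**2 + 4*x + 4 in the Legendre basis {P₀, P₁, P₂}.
(13/3)P₀ + (4)P₁ + (2/3)P₂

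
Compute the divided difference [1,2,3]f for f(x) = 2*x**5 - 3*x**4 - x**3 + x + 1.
99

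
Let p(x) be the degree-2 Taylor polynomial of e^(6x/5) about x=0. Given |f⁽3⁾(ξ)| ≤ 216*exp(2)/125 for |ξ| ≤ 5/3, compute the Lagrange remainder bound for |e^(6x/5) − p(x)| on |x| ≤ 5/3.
4*exp(2)/3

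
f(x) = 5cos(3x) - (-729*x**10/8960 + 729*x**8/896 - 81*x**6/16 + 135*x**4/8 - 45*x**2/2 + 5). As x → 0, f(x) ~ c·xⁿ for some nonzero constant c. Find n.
12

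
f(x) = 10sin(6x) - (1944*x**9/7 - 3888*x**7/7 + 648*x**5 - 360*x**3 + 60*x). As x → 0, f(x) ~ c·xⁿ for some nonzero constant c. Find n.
11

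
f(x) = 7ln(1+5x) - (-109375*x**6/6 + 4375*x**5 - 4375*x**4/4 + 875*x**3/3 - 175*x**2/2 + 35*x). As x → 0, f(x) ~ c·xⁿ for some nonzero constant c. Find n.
7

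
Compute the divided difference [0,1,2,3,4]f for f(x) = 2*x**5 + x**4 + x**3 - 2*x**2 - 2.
21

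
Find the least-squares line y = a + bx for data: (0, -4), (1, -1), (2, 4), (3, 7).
a = -21/5, b = 19/5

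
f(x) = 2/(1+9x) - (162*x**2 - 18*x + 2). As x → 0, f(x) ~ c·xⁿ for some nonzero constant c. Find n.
3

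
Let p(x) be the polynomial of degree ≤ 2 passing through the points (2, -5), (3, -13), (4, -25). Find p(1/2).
-1/2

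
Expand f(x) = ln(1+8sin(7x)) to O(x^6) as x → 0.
56*x - 1568*x**2 + 174244*x**3/3 - 7299040*x**4/3 + 326139835*x**5/3 + O(x**6)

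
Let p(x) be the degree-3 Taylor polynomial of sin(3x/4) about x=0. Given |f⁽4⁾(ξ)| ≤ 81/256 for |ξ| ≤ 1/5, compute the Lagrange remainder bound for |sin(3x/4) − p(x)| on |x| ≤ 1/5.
27/1280000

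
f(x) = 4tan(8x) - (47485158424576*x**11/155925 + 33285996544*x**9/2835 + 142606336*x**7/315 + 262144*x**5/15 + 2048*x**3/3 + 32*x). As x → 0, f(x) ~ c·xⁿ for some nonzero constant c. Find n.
13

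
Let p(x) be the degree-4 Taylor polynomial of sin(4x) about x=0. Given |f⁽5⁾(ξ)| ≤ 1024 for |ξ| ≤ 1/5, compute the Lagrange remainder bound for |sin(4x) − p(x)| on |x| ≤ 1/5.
128/46875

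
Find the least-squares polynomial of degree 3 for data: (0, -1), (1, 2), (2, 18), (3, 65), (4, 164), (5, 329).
-113/126 + (1523/756)x + (-601/252)x² + (82/27)x³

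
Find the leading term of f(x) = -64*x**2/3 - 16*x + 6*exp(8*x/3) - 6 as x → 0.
512*x**3/27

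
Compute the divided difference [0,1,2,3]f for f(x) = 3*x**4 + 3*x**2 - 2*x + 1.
18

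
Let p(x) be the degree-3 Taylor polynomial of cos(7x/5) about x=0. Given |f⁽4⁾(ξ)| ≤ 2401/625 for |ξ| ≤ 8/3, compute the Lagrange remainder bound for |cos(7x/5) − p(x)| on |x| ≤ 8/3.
1229312/151875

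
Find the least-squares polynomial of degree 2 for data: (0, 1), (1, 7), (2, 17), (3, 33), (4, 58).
52/35 + (10/7)x + (22/7)x²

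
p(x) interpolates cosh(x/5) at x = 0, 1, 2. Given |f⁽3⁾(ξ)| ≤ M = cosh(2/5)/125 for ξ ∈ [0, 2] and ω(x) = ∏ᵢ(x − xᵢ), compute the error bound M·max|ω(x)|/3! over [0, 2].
sqrt(3)*cosh(2/5)/3375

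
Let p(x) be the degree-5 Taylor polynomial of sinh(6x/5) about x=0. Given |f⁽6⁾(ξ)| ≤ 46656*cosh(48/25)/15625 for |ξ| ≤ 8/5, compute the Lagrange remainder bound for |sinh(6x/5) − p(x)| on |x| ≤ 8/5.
84934656*cosh(48/25)/1220703125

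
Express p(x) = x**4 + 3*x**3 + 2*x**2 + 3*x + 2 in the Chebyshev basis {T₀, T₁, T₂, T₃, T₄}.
(27/8)T₀ + (21/4)T₁ + (3/2)T₂ + (3/4)T₃ + (1/8)T₄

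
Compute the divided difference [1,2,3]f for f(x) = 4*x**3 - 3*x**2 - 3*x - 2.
21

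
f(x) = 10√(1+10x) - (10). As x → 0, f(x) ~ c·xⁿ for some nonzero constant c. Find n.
1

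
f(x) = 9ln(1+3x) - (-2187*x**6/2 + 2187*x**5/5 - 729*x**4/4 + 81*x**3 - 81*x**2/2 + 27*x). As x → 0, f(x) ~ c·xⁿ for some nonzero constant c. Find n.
7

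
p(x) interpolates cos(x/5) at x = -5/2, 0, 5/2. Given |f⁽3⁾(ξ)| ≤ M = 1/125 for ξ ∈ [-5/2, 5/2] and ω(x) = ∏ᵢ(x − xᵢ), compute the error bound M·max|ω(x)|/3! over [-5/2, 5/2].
sqrt(3)/216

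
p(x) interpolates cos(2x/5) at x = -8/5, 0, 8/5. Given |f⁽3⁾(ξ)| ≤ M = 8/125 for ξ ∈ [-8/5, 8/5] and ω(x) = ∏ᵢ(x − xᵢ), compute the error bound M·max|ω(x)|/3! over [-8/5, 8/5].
4096*sqrt(3)/421875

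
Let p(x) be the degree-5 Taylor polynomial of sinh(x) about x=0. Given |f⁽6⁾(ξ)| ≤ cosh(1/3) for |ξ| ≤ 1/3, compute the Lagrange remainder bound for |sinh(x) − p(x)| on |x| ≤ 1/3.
cosh(1/3)/524880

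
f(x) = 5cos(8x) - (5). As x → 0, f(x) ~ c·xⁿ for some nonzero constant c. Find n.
2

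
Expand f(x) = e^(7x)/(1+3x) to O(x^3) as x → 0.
1 + 4*x + 25*x**2/2 + O(x**3)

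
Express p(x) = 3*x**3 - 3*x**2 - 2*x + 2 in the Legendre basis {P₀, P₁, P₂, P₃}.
P₀ + (-1/5)P₁ + (-2)P₂ + (6/5)P₃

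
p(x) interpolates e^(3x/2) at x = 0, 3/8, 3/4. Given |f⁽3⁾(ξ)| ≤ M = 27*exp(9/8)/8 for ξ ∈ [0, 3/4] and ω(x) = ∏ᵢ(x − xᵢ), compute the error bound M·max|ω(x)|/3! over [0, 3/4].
27*sqrt(3)*exp(9/8)/4096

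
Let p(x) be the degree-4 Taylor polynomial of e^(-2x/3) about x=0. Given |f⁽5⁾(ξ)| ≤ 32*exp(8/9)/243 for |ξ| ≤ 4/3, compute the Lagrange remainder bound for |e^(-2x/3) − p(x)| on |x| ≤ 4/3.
4096*exp(8/9)/885735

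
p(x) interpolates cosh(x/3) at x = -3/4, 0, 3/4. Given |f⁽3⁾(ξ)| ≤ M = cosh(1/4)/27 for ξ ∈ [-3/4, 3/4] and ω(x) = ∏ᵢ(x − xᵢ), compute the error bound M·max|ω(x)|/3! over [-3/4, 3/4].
sqrt(3)*cosh(1/4)/1728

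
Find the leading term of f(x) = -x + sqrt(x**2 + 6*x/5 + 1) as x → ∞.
3/5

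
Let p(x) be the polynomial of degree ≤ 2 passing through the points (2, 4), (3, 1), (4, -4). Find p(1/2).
19/4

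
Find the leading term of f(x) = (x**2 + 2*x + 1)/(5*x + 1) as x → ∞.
x/5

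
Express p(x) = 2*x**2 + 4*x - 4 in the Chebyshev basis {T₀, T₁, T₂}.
(-3)T₀ + (4)T₁ + T₂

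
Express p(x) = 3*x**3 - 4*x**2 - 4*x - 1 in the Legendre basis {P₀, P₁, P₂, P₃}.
(-7/3)P₀ + (-11/5)P₁ + (-8/3)P₂ + (6/5)P₃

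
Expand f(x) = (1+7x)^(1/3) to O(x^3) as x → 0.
1 + 7*x/3 - 49*x**2/9 + O(x**3)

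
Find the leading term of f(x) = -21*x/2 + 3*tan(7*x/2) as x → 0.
343*x**3/8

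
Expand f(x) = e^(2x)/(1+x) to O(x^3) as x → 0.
1 + x + x**2 + O(x**3)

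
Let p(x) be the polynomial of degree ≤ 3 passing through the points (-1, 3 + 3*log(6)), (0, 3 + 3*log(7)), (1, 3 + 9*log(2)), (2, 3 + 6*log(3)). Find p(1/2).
3 + log(112*2**(7/8)*3**(7/16)*7**(11/16)/3)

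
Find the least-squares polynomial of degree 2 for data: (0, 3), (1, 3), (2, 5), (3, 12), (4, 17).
96/35 + (-41/70)x + (15/14)x²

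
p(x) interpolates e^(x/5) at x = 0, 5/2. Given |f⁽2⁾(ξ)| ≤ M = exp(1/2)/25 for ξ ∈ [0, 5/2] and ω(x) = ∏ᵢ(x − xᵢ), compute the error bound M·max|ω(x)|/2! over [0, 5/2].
exp(1/2)/32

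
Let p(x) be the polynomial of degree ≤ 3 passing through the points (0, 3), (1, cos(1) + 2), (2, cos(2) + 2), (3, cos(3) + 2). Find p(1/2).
cos(3)/16 - 5*cos(2)/16 + 15*cos(1)/16 + 37/16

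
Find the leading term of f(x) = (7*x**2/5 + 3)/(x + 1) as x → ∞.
7*x/5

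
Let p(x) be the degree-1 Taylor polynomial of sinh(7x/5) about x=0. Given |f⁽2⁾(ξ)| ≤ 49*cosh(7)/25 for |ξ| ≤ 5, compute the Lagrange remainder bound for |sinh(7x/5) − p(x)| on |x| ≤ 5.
49*cosh(7)/2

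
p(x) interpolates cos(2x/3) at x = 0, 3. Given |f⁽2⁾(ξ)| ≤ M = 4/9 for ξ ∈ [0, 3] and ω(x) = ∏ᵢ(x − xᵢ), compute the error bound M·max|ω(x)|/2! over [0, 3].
1/2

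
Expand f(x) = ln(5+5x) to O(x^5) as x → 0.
log(5) + x - x**2/2 + x**3/3 - x**4/4 + O(x**5)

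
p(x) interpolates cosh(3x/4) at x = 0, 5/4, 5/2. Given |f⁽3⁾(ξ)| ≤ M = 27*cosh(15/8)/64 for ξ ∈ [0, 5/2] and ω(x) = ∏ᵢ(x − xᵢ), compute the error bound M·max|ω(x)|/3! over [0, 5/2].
125*sqrt(3)*cosh(15/8)/4096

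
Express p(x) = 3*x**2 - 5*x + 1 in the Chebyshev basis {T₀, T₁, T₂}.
(5/2)T₀ + (-5)T₁ + (3/2)T₂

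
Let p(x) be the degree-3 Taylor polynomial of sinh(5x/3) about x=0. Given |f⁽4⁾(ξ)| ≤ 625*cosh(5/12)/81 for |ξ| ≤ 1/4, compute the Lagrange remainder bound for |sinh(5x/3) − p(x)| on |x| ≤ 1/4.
625*cosh(5/12)/497664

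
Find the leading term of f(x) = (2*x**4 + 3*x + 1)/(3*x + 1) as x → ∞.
2*x**3/3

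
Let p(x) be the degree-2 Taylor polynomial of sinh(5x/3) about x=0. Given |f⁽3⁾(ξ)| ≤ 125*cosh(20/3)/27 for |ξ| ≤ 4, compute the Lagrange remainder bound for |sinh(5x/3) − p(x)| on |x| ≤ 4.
4000*cosh(20/3)/81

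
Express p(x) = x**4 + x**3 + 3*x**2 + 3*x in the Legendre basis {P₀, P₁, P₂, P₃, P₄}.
(6/5)P₀ + (18/5)P₁ + (18/7)P₂ + (2/5)P₃ + (8/35)P₄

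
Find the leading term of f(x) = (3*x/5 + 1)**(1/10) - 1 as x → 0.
3*x/50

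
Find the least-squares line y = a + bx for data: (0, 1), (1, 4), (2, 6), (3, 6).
a = 17/10, b = 17/10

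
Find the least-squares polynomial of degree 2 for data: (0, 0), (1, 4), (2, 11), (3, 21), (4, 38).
12/35 + (71/70)x + (29/14)x²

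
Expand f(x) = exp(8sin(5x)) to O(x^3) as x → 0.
1 + 40*x + 800*x**2 + O(x**3)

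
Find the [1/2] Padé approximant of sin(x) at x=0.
x/(x**2/6 + 1)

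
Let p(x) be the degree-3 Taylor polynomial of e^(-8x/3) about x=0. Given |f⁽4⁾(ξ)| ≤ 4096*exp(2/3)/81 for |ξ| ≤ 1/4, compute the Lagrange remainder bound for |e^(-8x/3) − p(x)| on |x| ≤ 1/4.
2*exp(2/3)/243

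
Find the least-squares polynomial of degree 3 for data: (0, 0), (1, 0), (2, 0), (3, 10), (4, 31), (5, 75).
1/126 + (1121/756)x + (-697/252)x² + (59/54)x³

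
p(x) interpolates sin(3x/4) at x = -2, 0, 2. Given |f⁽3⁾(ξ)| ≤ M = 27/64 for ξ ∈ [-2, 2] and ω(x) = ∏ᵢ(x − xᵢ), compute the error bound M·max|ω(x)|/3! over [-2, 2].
sqrt(3)/8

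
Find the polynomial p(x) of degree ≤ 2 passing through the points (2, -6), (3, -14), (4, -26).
-2*x**2 + 2*x - 2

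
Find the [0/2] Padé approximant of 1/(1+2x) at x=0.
1/(2*x + 1)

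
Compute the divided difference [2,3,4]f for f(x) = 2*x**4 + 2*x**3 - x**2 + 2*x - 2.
127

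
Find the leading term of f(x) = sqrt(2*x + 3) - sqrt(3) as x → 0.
sqrt(3)*x/3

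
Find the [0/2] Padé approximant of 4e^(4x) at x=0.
4/(8*x**2 - 4*x + 1)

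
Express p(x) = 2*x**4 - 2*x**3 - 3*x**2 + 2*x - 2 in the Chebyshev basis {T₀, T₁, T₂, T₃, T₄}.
(-11/4)T₀ + (1/2)T₁ + (-1/2)T₂ + (-1/2)T₃ + (1/4)T₄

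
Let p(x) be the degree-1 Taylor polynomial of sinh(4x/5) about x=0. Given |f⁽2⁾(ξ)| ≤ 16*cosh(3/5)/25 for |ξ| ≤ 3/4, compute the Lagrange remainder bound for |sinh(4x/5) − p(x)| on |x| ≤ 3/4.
9*cosh(3/5)/50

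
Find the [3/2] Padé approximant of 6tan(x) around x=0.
2*x*(15 - x**2)/(5*(1 - 2*x**2/5))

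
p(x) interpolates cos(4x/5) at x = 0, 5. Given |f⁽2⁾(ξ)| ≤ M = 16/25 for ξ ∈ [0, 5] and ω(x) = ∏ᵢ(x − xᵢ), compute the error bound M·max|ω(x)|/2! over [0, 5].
2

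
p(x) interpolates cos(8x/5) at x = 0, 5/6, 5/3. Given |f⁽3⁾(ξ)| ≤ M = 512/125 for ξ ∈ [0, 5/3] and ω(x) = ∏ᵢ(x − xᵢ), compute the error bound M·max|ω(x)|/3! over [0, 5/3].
64*sqrt(3)/729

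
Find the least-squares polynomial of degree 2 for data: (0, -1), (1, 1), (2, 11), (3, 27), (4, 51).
-37/35 + (-9/7)x + (25/7)x²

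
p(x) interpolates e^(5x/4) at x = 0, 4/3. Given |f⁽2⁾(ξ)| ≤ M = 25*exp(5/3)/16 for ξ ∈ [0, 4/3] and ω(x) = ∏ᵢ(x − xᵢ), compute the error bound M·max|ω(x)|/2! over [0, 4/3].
25*exp(5/3)/72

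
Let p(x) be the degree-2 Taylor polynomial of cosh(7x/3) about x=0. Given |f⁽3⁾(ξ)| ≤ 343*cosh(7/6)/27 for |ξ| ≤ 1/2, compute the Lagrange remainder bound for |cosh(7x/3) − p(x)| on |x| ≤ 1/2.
343*cosh(7/6)/1296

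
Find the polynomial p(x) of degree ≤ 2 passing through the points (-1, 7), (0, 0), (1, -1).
3*x**2 - 4*x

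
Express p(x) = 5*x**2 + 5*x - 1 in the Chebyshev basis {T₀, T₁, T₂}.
(3/2)T₀ + (5)T₁ + (5/2)T₂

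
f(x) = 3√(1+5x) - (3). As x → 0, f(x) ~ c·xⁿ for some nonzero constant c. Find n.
1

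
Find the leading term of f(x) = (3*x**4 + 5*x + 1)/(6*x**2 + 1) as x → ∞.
x**2/2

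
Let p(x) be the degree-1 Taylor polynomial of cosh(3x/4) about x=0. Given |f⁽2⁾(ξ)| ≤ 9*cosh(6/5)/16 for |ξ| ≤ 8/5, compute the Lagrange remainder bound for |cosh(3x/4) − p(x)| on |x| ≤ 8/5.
18*cosh(6/5)/25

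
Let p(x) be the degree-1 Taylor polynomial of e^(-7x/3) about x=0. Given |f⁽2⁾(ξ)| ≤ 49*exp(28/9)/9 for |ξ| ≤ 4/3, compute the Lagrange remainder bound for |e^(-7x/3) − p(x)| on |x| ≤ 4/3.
392*exp(28/9)/81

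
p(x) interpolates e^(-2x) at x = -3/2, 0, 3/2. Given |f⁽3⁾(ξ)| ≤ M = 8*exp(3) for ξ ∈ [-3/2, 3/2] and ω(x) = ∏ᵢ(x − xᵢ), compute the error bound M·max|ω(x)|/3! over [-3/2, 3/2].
sqrt(3)*exp(3)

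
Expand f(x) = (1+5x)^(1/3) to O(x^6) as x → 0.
1 + 5*x/3 - 25*x**2/9 + 625*x**3/81 - 6250*x**4/243 + 68750*x**5/729 + O(x**6)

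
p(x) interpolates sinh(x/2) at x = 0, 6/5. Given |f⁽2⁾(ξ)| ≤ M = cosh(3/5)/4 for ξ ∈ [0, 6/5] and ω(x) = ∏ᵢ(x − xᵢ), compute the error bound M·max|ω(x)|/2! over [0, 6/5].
9*cosh(3/5)/200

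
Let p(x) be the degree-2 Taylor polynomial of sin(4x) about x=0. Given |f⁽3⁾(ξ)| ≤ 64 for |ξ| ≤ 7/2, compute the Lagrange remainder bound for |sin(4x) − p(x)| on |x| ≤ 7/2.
1372/3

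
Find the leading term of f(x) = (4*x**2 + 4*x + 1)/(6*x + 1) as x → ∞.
2*x/3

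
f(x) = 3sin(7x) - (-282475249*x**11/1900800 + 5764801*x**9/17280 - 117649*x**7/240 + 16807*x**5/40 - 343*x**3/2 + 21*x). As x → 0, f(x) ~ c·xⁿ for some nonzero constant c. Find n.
13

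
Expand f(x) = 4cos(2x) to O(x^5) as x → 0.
4 - 8*x**2 + 8*x**4/3 + O(x**5)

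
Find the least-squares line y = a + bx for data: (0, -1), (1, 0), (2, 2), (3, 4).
a = -13/10, b = 17/10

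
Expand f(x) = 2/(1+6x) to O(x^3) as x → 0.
2 - 12*x + 72*x**2 + O(x**3)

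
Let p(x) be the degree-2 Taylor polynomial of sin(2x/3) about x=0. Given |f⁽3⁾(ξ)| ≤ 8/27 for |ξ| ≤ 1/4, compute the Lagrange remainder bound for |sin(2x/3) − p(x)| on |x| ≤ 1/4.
1/1296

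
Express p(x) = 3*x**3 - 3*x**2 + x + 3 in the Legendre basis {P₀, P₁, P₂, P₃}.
(2)P₀ + (14/5)P₁ + (-2)P₂ + (6/5)P₃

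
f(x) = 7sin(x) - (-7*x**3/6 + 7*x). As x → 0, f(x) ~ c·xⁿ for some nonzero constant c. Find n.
5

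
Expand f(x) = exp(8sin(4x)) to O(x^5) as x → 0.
1 + 32*x + 512*x**2 + 5376*x**3 + 40960*x**4 + O(x**5)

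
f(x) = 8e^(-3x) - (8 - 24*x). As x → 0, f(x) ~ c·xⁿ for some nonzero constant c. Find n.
2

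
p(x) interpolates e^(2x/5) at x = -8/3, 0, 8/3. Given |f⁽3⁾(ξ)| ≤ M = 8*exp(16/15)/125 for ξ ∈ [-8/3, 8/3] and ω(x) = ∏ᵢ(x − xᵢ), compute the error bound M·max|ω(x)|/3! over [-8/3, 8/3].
4096*sqrt(3)*exp(16/15)/91125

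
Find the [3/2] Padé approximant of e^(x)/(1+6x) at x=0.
(11717*x**3/274260 + 3291*x**2/13060 + 17187*x/22855 + 1)/(-136033*x**2/91420 + 131462*x/22855 + 1)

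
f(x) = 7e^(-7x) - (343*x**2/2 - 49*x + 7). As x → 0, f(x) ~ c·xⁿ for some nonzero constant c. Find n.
3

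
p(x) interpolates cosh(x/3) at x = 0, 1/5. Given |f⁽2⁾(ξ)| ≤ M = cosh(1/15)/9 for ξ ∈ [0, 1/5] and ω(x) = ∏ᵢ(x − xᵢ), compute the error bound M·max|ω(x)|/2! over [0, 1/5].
cosh(1/15)/1800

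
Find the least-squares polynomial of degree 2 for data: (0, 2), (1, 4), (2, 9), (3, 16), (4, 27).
72/35 + (17/35)x + (10/7)x²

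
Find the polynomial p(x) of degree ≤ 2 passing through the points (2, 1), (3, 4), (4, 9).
x**2 - 2*x + 1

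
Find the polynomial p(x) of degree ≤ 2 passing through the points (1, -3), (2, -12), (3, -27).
-3*x**2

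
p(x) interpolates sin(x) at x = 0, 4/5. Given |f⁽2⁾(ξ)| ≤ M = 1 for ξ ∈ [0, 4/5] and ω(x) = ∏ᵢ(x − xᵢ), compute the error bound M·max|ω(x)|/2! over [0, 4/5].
2/25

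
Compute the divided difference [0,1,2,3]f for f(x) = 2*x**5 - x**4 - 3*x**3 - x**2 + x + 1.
41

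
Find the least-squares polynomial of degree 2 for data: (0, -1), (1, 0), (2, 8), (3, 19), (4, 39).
-33/35 + (-127/70)x + (41/14)x²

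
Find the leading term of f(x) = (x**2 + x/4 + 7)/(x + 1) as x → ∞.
x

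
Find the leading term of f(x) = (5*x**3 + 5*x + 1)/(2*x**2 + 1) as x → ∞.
5*x/2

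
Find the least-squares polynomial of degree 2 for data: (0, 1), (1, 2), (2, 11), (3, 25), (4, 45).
26/35 + (-83/70)x + (43/14)x²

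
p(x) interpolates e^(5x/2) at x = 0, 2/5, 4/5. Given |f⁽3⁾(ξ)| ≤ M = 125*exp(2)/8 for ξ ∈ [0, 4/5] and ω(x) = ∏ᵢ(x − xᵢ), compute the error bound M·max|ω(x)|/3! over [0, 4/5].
sqrt(3)*exp(2)/27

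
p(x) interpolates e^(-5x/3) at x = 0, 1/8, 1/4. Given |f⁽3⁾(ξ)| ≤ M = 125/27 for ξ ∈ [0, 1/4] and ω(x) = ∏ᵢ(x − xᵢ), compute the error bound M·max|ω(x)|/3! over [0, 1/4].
125*sqrt(3)/373248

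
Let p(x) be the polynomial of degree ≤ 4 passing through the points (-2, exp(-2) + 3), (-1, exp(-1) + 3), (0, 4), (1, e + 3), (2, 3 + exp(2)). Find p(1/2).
(-20*e + 3 + (-5*exp(2) + 60*e + 474)*exp(2))*exp(-2)/128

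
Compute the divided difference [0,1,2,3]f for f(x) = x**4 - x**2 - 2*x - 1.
6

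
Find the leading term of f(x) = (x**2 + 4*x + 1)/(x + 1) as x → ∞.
x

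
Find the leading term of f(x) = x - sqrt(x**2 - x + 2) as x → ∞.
1/2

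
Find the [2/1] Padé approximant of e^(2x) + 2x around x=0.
(-2*x**2/3 + 10*x/3 + 1)/(1 - 2*x/3)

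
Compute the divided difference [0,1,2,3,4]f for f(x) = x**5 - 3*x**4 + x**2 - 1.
7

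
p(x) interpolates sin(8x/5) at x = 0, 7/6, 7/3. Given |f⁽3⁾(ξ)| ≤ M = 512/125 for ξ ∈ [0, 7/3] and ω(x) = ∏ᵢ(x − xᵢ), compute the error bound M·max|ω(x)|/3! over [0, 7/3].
21952*sqrt(3)/91125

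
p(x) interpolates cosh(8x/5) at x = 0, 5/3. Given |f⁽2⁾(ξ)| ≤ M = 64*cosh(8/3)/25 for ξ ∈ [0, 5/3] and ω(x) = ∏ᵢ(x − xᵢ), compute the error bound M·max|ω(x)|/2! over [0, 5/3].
8*cosh(8/3)/9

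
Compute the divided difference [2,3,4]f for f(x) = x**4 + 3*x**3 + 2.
82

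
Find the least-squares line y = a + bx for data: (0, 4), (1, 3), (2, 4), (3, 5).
a = 17/5, b = 2/5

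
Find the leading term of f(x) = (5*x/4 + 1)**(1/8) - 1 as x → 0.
5*x/32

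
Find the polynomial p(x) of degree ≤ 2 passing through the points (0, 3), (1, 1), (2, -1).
3 - 2*x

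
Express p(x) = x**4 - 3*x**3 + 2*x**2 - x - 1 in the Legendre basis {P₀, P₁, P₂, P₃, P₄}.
(-2/15)P₀ + (-14/5)P₁ + (40/21)P₂ + (-6/5)P₃ + (8/35)P₄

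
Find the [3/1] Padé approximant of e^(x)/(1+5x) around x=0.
(2579*x**3/14736 + 153*x**2/307 + 2457*x/2456 + 1)/(12281*x/2456 + 1)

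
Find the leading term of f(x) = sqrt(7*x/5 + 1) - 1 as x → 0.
7*x/10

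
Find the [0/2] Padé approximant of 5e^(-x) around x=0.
5/(x**2/2 + x + 1)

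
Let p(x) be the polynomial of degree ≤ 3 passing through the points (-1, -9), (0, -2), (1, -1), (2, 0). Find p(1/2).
-9/8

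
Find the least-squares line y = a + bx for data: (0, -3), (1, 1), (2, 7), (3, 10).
a = -3, b = 9/2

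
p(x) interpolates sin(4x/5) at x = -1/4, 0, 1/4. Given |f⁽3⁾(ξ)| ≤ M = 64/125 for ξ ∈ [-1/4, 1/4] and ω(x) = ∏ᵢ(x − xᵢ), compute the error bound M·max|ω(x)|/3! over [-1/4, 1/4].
sqrt(3)/3375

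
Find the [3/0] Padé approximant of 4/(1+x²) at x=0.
4 - 4*x**2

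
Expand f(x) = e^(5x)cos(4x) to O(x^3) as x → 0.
1 + 5*x + 9*x**2/2 + O(x**3)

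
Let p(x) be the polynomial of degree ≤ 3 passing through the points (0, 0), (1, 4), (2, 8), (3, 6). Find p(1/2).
13/8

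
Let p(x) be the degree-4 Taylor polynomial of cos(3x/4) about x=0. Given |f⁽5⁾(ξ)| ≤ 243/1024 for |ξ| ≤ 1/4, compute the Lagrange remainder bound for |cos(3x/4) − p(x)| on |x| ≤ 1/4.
81/41943040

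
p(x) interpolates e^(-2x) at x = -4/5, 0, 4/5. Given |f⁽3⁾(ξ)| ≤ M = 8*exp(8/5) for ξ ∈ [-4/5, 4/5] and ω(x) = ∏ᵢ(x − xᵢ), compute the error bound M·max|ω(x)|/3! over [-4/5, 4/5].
512*sqrt(3)*exp(8/5)/3375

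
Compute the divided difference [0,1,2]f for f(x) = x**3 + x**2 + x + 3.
4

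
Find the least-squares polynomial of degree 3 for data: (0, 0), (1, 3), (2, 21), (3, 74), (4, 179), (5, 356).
1/42 + (335/252)x + (-19/12)x² + (28/9)x³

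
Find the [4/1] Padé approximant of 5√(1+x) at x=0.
(3*x**4/128 - x**3/8 + 9*x**2/8 + 6*x + 5)/(7*x/10 + 1)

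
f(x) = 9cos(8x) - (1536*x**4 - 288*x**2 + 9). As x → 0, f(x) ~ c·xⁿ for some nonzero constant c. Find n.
6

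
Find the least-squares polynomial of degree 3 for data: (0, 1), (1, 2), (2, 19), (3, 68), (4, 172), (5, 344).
131/126 + (-533/756)x + (-86/63)x² + (329/108)x³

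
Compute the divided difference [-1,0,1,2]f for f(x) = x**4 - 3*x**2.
2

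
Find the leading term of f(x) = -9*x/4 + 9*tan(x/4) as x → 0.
3*x**3/64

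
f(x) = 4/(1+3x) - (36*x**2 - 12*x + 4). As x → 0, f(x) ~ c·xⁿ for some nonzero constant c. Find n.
3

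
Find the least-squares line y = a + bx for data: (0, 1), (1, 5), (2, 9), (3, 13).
a = 1, b = 4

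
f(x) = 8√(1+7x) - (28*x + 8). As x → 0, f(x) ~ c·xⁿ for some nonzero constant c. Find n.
2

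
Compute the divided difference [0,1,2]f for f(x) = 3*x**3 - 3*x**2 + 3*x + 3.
6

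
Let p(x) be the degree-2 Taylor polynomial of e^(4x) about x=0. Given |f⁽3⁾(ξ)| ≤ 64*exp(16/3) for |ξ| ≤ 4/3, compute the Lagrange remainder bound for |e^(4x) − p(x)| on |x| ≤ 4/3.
2048*exp(16/3)/81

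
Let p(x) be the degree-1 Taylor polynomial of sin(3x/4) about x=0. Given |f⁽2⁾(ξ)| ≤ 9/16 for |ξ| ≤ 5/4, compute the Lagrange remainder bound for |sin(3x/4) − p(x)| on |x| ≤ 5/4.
225/512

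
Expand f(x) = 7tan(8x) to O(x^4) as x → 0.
56*x + 3584*x**3/3 + O(x**4)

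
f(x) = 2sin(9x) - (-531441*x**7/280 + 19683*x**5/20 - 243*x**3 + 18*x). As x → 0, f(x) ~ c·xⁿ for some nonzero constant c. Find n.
9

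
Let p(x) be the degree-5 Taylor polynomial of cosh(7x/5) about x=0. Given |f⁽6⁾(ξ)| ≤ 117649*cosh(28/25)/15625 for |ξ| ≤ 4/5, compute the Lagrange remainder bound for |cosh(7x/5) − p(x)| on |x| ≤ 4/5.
30118144*cosh(28/25)/10986328125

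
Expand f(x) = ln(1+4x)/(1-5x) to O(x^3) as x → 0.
4*x + 12*x**2 + O(x**3)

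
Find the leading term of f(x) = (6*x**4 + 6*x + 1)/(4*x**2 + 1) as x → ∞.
3*x**2/2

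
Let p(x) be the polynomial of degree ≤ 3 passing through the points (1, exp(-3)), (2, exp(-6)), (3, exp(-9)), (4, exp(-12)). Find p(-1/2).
(-189*exp(6) - 35 + 135*exp(3) + 105*exp(9))*exp(-12)/16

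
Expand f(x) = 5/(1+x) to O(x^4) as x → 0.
5 - 5*x + 5*x**2 - 5*x**3 + O(x**4)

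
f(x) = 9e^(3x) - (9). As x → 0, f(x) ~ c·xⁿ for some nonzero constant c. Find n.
1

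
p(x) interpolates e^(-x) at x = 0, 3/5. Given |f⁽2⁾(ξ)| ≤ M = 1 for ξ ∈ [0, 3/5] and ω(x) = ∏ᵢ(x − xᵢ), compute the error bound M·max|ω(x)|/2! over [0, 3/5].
9/200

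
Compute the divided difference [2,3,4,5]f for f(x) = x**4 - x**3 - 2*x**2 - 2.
13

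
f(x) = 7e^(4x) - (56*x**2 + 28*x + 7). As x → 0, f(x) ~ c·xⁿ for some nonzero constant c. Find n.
3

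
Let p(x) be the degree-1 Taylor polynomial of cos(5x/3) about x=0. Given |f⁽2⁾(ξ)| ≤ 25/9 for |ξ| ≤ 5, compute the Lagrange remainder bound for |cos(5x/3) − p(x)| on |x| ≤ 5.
625/18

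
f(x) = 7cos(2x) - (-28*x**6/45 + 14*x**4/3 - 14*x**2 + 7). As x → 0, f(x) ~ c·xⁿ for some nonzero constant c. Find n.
8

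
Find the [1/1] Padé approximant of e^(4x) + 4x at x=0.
(7*x + 1)/(1 - x)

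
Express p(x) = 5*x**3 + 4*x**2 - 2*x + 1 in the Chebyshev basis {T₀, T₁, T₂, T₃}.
(3)T₀ + (7/4)T₁ + (2)T₂ + (5/4)T₃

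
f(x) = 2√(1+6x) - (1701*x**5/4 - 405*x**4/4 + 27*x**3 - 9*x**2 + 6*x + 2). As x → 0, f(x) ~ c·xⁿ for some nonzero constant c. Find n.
6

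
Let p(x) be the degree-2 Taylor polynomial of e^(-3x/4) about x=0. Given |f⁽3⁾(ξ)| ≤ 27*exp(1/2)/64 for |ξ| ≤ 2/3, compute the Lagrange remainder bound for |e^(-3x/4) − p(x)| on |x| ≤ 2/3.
exp(1/2)/48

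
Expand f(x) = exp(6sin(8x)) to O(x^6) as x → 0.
1 + 48*x + 1152*x**2 + 17920*x**3 + 196608*x**4 + 7675904*x**5/5 + O(x**6)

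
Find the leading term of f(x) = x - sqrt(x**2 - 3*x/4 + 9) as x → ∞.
3/8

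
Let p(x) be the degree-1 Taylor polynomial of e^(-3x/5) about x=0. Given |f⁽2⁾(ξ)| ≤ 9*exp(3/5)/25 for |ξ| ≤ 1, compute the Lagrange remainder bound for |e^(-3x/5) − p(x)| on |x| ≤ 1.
9*exp(3/5)/50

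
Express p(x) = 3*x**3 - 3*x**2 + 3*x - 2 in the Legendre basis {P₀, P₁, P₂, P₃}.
(-3)P₀ + (24/5)P₁ + (-2)P₂ + (6/5)P₃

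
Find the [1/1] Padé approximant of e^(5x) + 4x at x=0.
(137*x/18 + 1)/(1 - 25*x/18)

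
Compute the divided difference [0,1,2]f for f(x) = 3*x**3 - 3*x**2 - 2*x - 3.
6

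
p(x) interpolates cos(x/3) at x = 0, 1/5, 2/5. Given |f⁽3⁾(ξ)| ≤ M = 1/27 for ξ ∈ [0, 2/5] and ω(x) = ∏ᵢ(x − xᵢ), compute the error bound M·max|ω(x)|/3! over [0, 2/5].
sqrt(3)/91125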